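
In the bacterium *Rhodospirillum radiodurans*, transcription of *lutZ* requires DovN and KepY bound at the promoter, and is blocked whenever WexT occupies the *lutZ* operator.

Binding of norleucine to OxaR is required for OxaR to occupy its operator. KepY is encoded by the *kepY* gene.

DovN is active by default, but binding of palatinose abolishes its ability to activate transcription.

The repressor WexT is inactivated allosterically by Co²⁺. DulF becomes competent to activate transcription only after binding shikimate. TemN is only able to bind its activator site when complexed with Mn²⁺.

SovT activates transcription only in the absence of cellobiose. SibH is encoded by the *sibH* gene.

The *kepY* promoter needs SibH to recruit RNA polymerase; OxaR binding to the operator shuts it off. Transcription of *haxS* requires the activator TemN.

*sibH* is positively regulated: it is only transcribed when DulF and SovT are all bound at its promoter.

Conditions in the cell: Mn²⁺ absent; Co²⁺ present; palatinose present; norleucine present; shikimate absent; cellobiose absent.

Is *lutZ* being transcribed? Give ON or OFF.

Palatinose is present, so DovN is inactive.
Shikimate is absent, so DulF is inactive.
Cellobiose is absent, so SovT is active.
Required activator DulF is absent, so *sibH* is not transcribed.
So SibH is not produced.
Norleucine is present, so OxaR is active.
With repressor OxaR bound, *kepY* is not transcribed.
So KepY is not produced.
Co²⁺ is present, so WexT is inactive.
Required activator DovN is absent, so *lutZ* is not transcribed.

OFF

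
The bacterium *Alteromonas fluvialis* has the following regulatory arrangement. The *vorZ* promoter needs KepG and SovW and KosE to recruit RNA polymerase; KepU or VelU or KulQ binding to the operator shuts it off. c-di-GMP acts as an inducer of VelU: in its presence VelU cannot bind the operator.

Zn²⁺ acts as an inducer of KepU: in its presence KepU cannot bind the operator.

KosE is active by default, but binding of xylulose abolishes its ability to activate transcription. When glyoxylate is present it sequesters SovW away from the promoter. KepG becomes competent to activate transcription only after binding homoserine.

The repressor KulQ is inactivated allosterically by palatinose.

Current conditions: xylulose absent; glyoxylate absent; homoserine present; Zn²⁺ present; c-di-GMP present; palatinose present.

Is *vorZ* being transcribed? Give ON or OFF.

ON

Zn²⁺ is present, so KepU is inactive.
c-di-GMP is present, so VelU is inactive.
Homoserine is present, so KepG is active.
Glyoxylate is absent, so SovW is active.
Palatinose is present, so KulQ is inactive.
Xylulose is absent, so KosE is active.
No repressor is bound and KepG and SovW and KosE are active, so *vorZ* is transcribed.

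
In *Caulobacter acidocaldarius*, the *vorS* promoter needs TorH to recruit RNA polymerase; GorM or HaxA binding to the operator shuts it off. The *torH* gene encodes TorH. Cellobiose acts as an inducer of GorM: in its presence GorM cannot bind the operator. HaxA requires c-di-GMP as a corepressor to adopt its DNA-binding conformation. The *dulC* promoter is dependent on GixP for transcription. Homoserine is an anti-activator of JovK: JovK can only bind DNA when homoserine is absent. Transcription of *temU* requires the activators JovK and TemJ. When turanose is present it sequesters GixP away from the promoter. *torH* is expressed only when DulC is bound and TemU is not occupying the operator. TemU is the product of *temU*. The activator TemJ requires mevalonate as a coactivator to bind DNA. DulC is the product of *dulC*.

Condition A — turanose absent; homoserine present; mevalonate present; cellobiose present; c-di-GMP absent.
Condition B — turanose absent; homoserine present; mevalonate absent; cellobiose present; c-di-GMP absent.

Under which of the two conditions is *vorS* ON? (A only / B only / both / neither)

Condition A:
Turanose is absent, so GixP is active.
No repressor is bound and GixP is active, so *dulC* is transcribed.
So DulC is produced and active.
Homoserine is present, so JovK is inactive.
Mevalonate is present, so TemJ is active.
Required activator JovK is absent, so *temU* is not transcribed.
So TemU is not produced.
No repressor is bound and DulC is active, so *torH* is transcribed.
So TorH is produced and active.
Cellobiose is present, so GorM is inactive.
c-di-GMP is absent, so HaxA is inactive.
No repressor is bound and TorH is active, so *vorS* is transcribed.
→ *vorS* is ON in A.
Condition B:
Turanose is absent, so GixP is active.
No repressor is bound and GixP is active, so *dulC* is transcribed.
So DulC is produced and active.
Homoserine is present, so JovK is inactive.
Mevalonate is absent, so TemJ is inactive.
Required activator JovK is absent, so *temU* is not transcribed.
So TemU is not produced.
No repressor is bound and DulC is active, so *torH* is transcribed.
So TorH is produced and active.
Cellobiose is present, so GorM is inactive.
c-di-GMP is absent, so HaxA is inactive.
No repressor is bound and TorH is active, so *vorS* is transcribed.
→ *vorS* is ON in B.

both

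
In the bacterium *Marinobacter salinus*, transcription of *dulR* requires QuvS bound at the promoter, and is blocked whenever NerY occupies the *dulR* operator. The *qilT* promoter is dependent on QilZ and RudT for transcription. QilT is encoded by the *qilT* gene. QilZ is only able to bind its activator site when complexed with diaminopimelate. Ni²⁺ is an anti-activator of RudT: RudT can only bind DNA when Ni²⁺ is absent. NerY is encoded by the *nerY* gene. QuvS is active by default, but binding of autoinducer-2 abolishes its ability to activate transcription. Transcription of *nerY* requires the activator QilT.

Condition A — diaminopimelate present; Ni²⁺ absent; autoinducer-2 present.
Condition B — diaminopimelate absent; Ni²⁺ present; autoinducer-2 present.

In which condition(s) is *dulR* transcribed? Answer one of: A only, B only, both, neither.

neither

Condition A:
Diaminopimelate is present, so QilZ is active.
Ni²⁺ is absent, so RudT is active.
No repressor is bound and QilZ and RudT are active, so *qilT* is transcribed.
So QilT is produced and active.
No repressor is bound and QilT is active, so *nerY* is transcribed.
So NerY is produced and active.
Autoinducer-2 is present, so QuvS is inactive.
With repressor NerY bound, *dulR* is not transcribed.
→ *dulR* is OFF in A.
Condition B:
Diaminopimelate is absent, so QilZ is inactive.
Ni²⁺ is present, so RudT is inactive.
Required activator QilZ is absent, so *qilT* is not transcribed.
So QilT is not produced.
Required activator QilT is absent, so *nerY* is not transcribed.
So NerY is not produced.
Autoinducer-2 is present, so QuvS is inactive.
Required activator QuvS is absent, so *dulR* is not transcribed.
→ *dulR* is OFF in B.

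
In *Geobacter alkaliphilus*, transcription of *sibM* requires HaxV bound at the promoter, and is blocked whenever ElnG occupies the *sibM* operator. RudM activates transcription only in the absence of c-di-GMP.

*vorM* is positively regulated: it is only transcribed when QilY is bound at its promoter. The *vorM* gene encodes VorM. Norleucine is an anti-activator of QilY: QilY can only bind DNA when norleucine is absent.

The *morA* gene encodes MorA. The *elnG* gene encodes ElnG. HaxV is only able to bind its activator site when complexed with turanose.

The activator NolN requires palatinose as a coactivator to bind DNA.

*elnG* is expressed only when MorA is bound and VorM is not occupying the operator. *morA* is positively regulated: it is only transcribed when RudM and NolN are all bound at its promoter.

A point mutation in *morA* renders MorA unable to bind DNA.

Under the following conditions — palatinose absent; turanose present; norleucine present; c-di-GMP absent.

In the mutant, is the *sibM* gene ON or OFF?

ON

Turanose is present, so HaxV is active.
MorA is non-functional in this strain, so it has no effect.
Norleucine is present, so QilY is inactive.
Required activator QilY is absent, so *vorM* is not transcribed.
So VorM is not produced.
Required activator MorA is absent, so *elnG* is not transcribed.
So ElnG is not produced.
No repressor is bound and HaxV is active, so *sibM* is transcribed.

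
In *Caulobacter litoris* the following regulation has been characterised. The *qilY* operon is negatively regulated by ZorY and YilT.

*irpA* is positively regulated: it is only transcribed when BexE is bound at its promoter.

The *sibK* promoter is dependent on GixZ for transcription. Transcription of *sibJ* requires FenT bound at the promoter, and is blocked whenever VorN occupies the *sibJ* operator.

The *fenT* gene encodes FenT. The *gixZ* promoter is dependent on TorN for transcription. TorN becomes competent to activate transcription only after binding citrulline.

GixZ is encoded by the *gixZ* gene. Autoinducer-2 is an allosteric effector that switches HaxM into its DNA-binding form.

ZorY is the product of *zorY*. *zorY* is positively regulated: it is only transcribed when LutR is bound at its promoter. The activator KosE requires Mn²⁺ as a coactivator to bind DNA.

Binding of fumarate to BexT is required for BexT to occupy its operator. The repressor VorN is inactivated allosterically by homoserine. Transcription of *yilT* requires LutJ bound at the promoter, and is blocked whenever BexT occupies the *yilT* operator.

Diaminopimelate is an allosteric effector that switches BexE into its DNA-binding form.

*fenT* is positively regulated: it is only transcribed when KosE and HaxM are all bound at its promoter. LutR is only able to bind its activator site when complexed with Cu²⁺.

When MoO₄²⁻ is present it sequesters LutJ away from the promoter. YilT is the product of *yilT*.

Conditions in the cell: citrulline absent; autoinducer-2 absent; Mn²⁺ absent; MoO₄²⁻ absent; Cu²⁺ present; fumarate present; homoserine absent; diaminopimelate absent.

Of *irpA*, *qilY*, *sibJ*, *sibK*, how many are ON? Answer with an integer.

0

Diaminopimelate is absent, so BexE is inactive.
Required activator BexE is absent, so *irpA* is not transcribed.
→ *irpA* is OFF.
Cu²⁺ is present, so LutR is active.
No repressor is bound and LutR is active, so *zorY* is transcribed.
So ZorY is produced and active.
Fumarate is present, so BexT is active.
MoO₄²⁻ is absent, so LutJ is active.
With repressor BexT bound, *yilT* is not transcribed.
So YilT is not produced.
With repressor ZorY bound, *qilY* is not transcribed.
→ *qilY* is OFF.
Mn²⁺ is absent, so KosE is inactive.
Autoinducer-2 is absent, so HaxM is inactive.
Required activator KosE is absent, so *fenT* is not transcribed.
So FenT is not produced.
Homoserine is absent, so VorN is active.
With repressor VorN bound, *sibJ* is not transcribed.
→ *sibJ* is OFF.
Citrulline is absent, so TorN is inactive.
Required activator TorN is absent, so *gixZ* is not transcribed.
So GixZ is not produced.
Required activator GixZ is absent, so *sibK* is not transcribed.
→ *sibK* is OFF.
0 of the 4 genes are transcribed.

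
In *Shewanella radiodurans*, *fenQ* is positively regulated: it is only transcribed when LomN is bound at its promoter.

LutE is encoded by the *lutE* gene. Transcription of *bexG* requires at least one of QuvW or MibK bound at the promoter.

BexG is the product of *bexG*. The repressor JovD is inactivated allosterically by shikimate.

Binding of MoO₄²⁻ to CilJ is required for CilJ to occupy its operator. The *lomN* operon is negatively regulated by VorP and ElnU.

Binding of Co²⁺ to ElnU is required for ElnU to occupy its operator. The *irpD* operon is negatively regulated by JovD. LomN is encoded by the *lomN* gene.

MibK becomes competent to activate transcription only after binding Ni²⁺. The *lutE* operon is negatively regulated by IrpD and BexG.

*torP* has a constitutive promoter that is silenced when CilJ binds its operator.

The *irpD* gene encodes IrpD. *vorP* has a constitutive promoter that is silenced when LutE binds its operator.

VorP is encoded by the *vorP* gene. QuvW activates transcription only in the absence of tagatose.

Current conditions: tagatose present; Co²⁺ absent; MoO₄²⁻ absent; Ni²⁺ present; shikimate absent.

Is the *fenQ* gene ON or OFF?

OFF

Shikimate is absent, so JovD is active.
With repressor JovD bound, *irpD* is not transcribed.
So IrpD is not produced.
Tagatose is present, so QuvW is inactive.
Ni²⁺ is present, so MibK is active.
Activator MibK is present, so *bexG* is transcribed.
So BexG is produced and active.
With repressor BexG bound, *lutE* is not transcribed.
So LutE is not produced.
With no repressor bound, *vorP* is transcribed.
So VorP is produced and active.
Co²⁺ is absent, so ElnU is inactive.
With repressor VorP bound, *lomN* is not transcribed.
So LomN is not produced.
Required activator LomN is absent, so *fenQ* is not transcribed.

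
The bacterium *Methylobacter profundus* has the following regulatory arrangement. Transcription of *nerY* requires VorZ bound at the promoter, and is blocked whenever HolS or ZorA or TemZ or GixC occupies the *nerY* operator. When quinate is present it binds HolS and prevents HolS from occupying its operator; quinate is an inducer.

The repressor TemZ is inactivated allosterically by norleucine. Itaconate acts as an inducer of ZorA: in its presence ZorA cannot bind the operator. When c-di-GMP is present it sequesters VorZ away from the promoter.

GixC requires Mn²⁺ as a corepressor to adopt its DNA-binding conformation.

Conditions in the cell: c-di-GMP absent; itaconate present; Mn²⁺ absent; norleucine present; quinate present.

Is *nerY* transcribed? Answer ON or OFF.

ON

Quinate is present, so HolS is inactive.
Itaconate is present, so ZorA is inactive.
Norleucine is present, so TemZ is inactive.
Mn²⁺ is absent, so GixC is inactive.
c-di-GMP is absent, so VorZ is active.
No repressor is bound and VorZ is active, so *nerY* is transcribed.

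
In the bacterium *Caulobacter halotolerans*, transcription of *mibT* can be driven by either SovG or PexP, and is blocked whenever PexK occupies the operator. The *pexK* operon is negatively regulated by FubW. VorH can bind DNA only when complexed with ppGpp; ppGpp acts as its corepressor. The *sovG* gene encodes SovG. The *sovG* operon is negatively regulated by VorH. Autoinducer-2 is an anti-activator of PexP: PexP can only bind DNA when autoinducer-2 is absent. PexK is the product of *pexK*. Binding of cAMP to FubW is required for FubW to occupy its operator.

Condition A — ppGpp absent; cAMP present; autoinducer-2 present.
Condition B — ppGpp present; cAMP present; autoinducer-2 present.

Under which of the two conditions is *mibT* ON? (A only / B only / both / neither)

Condition A:
ppGpp is absent, so VorH is inactive.
With no repressor bound, *sovG* is transcribed.
So SovG is produced and active.
cAMP is present, so FubW is active.
With repressor FubW bound, *pexK* is not transcribed.
So PexK is not produced.
Autoinducer-2 is present, so PexP is inactive.
Activator SovG is present, so *mibT* is transcribed.
→ *mibT* is ON in A.
Condition B:
ppGpp is present, so VorH is active.
With repressor VorH bound, *sovG* is not transcribed.
So SovG is not produced.
cAMP is present, so FubW is active.
With repressor FubW bound, *pexK* is not transcribed.
So PexK is not produced.
Autoinducer-2 is present, so PexP is inactive.
No activator is available at the *mibT* promoter, so *mibT* is not transcribed.
→ *mibT* is OFF in B.

A only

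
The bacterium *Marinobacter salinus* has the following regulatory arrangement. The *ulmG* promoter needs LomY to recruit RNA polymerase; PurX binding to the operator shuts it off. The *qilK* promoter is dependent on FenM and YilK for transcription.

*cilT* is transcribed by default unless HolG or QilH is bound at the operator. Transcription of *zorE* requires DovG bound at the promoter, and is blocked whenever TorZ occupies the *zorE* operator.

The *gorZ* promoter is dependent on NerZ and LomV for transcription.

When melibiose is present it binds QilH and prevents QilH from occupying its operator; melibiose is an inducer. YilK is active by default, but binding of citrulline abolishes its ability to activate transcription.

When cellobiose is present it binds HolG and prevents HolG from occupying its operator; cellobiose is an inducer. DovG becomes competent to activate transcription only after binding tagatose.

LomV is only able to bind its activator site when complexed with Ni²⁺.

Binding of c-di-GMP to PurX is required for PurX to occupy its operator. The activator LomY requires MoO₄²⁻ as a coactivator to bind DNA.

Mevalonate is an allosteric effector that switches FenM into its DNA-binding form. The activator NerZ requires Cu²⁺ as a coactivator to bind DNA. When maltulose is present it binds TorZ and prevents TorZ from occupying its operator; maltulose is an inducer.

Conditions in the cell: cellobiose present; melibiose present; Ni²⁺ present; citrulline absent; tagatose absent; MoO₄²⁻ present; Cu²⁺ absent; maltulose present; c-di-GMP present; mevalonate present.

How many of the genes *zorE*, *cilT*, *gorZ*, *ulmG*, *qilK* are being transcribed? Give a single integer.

Maltulose is present, so TorZ is inactive.
Tagatose is absent, so DovG is inactive.
Required activator DovG is absent, so *zorE* is not transcribed.
→ *zorE* is OFF.
Cellobiose is present, so HolG is inactive.
Melibiose is present, so QilH is inactive.
With no repressor bound, *cilT* is transcribed.
→ *cilT* is ON.
Cu²⁺ is absent, so NerZ is inactive.
Ni²⁺ is present, so LomV is active.
Required activator NerZ is absent, so *gorZ* is not transcribed.
→ *gorZ* is OFF.
MoO₄²⁻ is present, so LomY is active.
c-di-GMP is present, so PurX is active.
With repressor PurX bound, *ulmG* is not transcribed.
→ *ulmG* is OFF.
Mevalonate is present, so FenM is active.
Citrulline is absent, so YilK is active.
No repressor is bound and FenM and YilK are active, so *qilK* is transcribed.
→ *qilK* is ON.
2 of the 5 genes are transcribed.

2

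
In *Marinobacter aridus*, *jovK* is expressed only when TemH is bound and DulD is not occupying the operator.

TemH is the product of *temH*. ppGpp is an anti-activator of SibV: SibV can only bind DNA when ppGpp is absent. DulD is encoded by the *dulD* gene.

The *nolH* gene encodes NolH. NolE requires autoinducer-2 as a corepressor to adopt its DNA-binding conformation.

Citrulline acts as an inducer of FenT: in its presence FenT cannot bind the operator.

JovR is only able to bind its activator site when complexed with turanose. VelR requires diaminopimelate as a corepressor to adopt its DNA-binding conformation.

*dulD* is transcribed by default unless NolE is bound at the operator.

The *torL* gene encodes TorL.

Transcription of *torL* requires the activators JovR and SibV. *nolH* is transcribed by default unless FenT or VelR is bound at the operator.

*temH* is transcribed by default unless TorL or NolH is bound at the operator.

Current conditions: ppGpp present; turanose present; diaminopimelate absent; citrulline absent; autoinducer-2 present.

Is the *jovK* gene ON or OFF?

Autoinducer-2 is present, so NolE is active.
With repressor NolE bound, *dulD* is not transcribed.
So DulD is not produced.
Turanose is present, so JovR is active.
ppGpp is present, so SibV is inactive.
Required activator SibV is absent, so *torL* is not transcribed.
So TorL is not produced.
Citrulline is absent, so FenT is active.
Diaminopimelate is absent, so VelR is inactive.
With repressor FenT bound, *nolH* is not transcribed.
So NolH is not produced.
With no repressor bound, *temH* is transcribed.
So TemH is produced and active.
No repressor is bound and TemH is active, so *jovK* is transcribed.

ON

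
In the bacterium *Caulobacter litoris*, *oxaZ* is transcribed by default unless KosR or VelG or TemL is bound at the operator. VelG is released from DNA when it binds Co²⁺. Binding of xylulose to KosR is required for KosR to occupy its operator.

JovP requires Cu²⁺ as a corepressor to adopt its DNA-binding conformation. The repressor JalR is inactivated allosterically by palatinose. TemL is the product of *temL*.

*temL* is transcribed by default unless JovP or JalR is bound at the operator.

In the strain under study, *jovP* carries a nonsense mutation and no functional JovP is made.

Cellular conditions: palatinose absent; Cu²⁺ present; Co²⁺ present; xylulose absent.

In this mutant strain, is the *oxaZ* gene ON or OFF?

Xylulose is absent, so KosR is inactive.
Co²⁺ is present, so VelG is inactive.
JovP is non-functional in this strain, so it has no effect.
Palatinose is absent, so JalR is active.
With repressor JalR bound, *temL* is not transcribed.
So TemL is not produced.
With no repressor bound, *oxaZ* is transcribed.

ON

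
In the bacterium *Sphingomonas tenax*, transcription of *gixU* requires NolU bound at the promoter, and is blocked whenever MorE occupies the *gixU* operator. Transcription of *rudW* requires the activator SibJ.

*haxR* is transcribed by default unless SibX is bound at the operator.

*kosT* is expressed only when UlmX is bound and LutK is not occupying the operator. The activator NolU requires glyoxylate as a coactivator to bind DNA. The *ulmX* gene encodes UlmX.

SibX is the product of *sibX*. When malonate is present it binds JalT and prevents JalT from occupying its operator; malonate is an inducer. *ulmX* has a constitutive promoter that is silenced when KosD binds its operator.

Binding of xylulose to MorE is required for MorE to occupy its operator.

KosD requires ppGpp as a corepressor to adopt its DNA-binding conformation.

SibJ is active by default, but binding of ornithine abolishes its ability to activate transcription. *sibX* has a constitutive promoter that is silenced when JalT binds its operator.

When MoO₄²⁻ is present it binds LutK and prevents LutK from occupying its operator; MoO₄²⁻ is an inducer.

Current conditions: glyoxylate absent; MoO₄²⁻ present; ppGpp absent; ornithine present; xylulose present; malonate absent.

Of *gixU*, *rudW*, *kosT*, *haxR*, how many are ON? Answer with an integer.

Glyoxylate is absent, so NolU is inactive.
Xylulose is present, so MorE is active.
With repressor MorE bound, *gixU* is not transcribed.
→ *gixU* is OFF.
Ornithine is present, so SibJ is inactive.
Required activator SibJ is absent, so *rudW* is not transcribed.
→ *rudW* is OFF.
ppGpp is absent, so KosD is inactive.
With no repressor bound, *ulmX* is transcribed.
So UlmX is produced and active.
MoO₄²⁻ is present, so LutK is inactive.
No repressor is bound and UlmX is active, so *kosT* is transcribed.
→ *kosT* is ON.
Malonate is absent, so JalT is active.
With repressor JalT bound, *sibX* is not transcribed.
So SibX is not produced.
With no repressor bound, *haxR* is transcribed.
→ *haxR* is ON.
2 of the 4 genes are transcribed.

2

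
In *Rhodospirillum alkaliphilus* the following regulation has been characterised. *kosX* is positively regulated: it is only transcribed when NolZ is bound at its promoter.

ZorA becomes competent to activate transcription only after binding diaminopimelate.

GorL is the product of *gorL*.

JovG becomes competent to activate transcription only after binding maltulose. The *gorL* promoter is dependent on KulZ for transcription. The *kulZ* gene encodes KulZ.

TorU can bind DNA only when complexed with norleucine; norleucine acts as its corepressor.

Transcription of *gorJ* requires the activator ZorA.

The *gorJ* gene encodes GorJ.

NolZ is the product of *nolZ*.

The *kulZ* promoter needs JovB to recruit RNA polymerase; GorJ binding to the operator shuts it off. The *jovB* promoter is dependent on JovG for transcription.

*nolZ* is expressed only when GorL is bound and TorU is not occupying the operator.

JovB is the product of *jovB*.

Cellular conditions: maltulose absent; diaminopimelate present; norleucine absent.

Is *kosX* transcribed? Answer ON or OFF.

OFF

Diaminopimelate is present, so ZorA is active.
No repressor is bound and ZorA is active, so *gorJ* is transcribed.
So GorJ is produced and active.
Maltulose is absent, so JovG is inactive.
Required activator JovG is absent, so *jovB* is not transcribed.
So JovB is not produced.
With repressor GorJ bound, *kulZ* is not transcribed.
So KulZ is not produced.
Required activator KulZ is absent, so *gorL* is not transcribed.
So GorL is not produced.
Norleucine is absent, so TorU is inactive.
Required activator GorL is absent, so *nolZ* is not transcribed.
So NolZ is not produced.
Required activator NolZ is absent, so *kosX* is not transcribed.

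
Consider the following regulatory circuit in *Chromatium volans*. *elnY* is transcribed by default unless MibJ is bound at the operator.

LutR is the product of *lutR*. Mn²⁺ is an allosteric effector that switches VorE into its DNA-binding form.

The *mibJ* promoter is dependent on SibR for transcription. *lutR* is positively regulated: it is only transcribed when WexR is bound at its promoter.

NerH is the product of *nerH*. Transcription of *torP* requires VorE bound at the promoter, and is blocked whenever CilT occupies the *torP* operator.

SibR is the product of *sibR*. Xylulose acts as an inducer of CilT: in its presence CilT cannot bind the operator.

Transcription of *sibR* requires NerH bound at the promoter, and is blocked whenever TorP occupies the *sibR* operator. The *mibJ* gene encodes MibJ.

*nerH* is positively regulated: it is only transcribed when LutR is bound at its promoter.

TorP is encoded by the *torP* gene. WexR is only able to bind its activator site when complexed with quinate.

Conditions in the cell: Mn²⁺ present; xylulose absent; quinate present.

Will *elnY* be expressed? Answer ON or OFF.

Quinate is present, so WexR is active.
No repressor is bound and WexR is active, so *lutR* is transcribed.
So LutR is produced and active.
No repressor is bound and LutR is active, so *nerH* is transcribed.
So NerH is produced and active.
Xylulose is absent, so CilT is active.
Mn²⁺ is present, so VorE is active.
With repressor CilT bound, *torP* is not transcribed.
So TorP is not produced.
No repressor is bound and NerH is active, so *sibR* is transcribed.
So SibR is produced and active.
No repressor is bound and SibR is active, so *mibJ* is transcribed.
So MibJ is produced and active.
With repressor MibJ bound, *elnY* is not transcribed.

OFF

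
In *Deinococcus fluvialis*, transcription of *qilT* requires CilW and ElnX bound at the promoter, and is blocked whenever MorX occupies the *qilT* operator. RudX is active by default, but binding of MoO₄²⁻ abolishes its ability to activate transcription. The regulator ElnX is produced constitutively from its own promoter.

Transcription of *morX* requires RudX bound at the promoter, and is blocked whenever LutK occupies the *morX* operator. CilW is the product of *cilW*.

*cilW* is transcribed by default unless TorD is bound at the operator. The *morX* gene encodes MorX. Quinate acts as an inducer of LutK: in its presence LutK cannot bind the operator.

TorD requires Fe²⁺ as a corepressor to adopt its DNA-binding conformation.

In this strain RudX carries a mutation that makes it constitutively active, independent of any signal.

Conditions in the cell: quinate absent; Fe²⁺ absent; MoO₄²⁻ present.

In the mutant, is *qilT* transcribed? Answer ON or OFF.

ON

Fe²⁺ is absent, so TorD is inactive.
With no repressor bound, *cilW* is transcribed.
So CilW is produced and active.
ElnX is produced constitutively and is active.
Quinate is absent, so LutK is active.
RudX is constitutively active in this strain.
With repressor LutK bound, *morX* is not transcribed.
So MorX is not produced.
No repressor is bound and CilW and ElnX are active, so *qilT* is transcribed.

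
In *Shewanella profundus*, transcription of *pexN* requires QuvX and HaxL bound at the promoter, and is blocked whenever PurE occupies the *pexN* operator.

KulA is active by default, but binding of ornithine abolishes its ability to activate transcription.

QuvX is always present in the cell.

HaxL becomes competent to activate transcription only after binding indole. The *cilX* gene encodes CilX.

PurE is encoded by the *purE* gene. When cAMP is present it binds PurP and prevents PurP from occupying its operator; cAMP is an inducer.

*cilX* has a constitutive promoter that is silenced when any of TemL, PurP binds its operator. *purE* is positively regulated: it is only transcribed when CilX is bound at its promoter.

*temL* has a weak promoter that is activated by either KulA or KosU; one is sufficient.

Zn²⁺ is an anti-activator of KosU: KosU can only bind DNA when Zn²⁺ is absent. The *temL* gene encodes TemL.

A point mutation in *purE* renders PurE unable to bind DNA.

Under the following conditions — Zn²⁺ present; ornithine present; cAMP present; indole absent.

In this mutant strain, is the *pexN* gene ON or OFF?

OFF

QuvX is produced constitutively and is active.
Indole is absent, so HaxL is inactive.
PurE is non-functional in this strain, so it has no effect.
Required activator HaxL is absent, so *pexN* is not transcribed.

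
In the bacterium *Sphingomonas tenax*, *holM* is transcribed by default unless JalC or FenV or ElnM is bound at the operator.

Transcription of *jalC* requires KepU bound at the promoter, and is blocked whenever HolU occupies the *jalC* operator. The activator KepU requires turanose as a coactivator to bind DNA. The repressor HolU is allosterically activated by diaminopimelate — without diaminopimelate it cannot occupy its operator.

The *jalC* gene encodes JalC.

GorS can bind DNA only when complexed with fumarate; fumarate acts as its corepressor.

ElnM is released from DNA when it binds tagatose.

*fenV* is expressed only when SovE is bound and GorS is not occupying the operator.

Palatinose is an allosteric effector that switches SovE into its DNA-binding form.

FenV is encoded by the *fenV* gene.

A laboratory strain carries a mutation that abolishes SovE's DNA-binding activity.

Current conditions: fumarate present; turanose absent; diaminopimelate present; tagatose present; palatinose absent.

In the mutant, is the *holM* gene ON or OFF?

ON

Turanose is absent, so KepU is inactive.
Diaminopimelate is present, so HolU is active.
With repressor HolU bound, *jalC* is not transcribed.
So JalC is not produced.
Fumarate is present, so GorS is active.
SovE is non-functional in this strain, so it has no effect.
With repressor GorS bound, *fenV* is not transcribed.
So FenV is not produced.
Tagatose is present, so ElnM is inactive.
With no repressor bound, *holM* is transcribed.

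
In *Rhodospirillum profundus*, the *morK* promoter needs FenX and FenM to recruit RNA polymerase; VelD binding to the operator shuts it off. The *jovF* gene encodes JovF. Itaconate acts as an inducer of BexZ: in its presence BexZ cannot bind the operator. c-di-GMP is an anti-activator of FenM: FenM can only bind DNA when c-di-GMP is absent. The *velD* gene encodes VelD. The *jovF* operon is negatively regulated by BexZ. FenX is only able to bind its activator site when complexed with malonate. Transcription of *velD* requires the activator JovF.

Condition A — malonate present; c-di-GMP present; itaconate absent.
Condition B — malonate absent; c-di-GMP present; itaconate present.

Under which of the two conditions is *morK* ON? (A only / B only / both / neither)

Condition A:
Malonate is present, so FenX is active.
c-di-GMP is present, so FenM is inactive.
Itaconate is absent, so BexZ is active.
With repressor BexZ bound, *jovF* is not transcribed.
So JovF is not produced.
Required activator JovF is absent, so *velD* is not transcribed.
So VelD is not produced.
Required activator FenM is absent, so *morK* is not transcribed.
→ *morK* is OFF in A.
Condition B:
Malonate is absent, so FenX is inactive.
c-di-GMP is present, so FenM is inactive.
Itaconate is present, so BexZ is inactive.
With no repressor bound, *jovF* is transcribed.
So JovF is produced and active.
No repressor is bound and JovF is active, so *velD* is transcribed.
So VelD is produced and active.
With repressor VelD bound, *morK* is not transcribed.
→ *morK* is OFF in B.

neither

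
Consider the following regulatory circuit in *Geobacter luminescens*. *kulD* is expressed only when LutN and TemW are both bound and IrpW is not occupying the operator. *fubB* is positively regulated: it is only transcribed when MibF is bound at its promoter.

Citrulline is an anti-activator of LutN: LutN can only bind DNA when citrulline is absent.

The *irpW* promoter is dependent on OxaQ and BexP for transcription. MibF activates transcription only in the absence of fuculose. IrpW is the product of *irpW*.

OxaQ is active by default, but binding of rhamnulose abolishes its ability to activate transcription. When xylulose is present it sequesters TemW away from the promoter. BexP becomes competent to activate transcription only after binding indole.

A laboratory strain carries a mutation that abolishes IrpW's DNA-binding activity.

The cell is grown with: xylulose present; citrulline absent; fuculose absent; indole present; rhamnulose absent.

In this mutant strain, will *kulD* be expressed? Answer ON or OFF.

OFF

Citrulline is absent, so LutN is active.
Xylulose is present, so TemW is inactive.
IrpW is non-functional in this strain, so it has no effect.
Required activator TemW is absent, so *kulD* is not transcribed.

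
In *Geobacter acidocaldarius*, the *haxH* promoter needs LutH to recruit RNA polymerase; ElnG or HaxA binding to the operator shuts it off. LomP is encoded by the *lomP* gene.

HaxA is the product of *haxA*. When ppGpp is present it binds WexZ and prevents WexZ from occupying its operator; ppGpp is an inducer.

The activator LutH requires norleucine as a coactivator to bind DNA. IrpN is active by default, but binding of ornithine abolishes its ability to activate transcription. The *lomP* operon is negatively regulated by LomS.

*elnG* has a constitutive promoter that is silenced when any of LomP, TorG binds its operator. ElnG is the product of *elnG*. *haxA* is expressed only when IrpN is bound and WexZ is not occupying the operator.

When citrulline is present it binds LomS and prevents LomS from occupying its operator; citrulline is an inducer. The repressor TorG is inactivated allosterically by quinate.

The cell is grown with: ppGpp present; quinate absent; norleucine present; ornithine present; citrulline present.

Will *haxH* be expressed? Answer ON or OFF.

Citrulline is present, so LomS is inactive.
With no repressor bound, *lomP* is transcribed.
So LomP is produced and active.
Quinate is absent, so TorG is active.
With repressor LomP bound, *elnG* is not transcribed.
So ElnG is not produced.
Norleucine is present, so LutH is active.
ppGpp is present, so WexZ is inactive.
Ornithine is present, so IrpN is inactive.
Required activator IrpN is absent, so *haxA* is not transcribed.
So HaxA is not produced.
No repressor is bound and LutH is active, so *haxH* is transcribed.

ON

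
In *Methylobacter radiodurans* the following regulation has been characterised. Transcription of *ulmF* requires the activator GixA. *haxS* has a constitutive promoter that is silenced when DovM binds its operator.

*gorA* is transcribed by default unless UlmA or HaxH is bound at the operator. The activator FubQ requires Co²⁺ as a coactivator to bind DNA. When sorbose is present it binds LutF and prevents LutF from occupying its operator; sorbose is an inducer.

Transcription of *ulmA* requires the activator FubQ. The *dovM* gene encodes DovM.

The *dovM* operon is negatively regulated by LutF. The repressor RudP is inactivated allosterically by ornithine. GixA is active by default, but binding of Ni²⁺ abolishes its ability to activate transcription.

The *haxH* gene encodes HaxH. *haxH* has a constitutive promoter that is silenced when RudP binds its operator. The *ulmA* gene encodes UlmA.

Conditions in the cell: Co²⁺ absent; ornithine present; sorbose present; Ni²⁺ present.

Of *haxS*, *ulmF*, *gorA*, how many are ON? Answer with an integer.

Sorbose is present, so LutF is inactive.
With no repressor bound, *dovM* is transcribed.
So DovM is produced and active.
With repressor DovM bound, *haxS* is not transcribed.
→ *haxS* is OFF.
Ni²⁺ is present, so GixA is inactive.
Required activator GixA is absent, so *ulmF* is not transcribed.
→ *ulmF* is OFF.
Co²⁺ is absent, so FubQ is inactive.
Required activator FubQ is absent, so *ulmA* is not transcribed.
So UlmA is not produced.
Ornithine is present, so RudP is inactive.
With no repressor bound, *haxH* is transcribed.
So HaxH is produced and active.
With repressor HaxH bound, *gorA* is not transcribed.
→ *gorA* is OFF.
0 of the 3 genes are transcribed.

0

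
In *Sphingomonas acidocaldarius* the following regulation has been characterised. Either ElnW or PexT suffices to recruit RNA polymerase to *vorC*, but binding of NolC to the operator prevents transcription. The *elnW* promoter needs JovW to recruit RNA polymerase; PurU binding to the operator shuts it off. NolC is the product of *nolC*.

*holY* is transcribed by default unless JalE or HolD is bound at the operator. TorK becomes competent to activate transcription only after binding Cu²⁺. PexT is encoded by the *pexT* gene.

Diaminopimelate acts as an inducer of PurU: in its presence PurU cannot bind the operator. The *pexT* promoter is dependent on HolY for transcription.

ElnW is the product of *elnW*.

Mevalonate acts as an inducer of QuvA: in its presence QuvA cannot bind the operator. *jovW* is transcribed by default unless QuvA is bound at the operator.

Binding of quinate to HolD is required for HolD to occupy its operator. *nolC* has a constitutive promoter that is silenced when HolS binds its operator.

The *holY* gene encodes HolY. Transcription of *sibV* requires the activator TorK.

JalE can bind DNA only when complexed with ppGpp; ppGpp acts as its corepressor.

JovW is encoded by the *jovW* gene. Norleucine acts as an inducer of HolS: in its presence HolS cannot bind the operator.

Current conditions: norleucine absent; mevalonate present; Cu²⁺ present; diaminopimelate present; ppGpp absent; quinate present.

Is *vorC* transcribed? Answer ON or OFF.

Diaminopimelate is present, so PurU is inactive.
Mevalonate is present, so QuvA is inactive.
With no repressor bound, *jovW* is transcribed.
So JovW is produced and active.
No repressor is bound and JovW is active, so *elnW* is transcribed.
So ElnW is produced and active.
ppGpp is absent, so JalE is inactive.
Quinate is present, so HolD is active.
With repressor HolD bound, *holY* is not transcribed.
So HolY is not produced.
Required activator HolY is absent, so *pexT* is not transcribed.
So PexT is not produced.
Norleucine is absent, so HolS is active.
With repressor HolS bound, *nolC* is not transcribed.
So NolC is not produced.
Activator ElnW is present, so *vorC* is transcribed.

ON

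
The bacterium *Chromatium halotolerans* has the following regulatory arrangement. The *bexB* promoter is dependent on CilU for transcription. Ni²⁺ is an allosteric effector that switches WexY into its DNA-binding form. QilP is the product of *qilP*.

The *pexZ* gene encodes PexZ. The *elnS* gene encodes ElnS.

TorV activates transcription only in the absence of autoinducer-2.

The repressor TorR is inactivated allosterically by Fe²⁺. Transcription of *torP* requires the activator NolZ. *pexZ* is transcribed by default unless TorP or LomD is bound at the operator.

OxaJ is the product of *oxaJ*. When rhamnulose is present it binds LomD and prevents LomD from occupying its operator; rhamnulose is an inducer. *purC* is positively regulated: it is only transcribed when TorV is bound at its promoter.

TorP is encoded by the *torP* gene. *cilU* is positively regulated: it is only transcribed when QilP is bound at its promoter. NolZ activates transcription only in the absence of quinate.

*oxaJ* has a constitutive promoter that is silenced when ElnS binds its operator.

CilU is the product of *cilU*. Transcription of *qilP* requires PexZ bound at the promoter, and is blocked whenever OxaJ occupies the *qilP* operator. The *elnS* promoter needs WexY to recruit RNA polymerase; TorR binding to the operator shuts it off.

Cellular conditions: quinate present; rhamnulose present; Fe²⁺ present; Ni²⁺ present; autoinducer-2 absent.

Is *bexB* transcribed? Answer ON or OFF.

ON

Ni²⁺ is present, so WexY is active.
Fe²⁺ is present, so TorR is inactive.
No repressor is bound and WexY is active, so *elnS* is transcribed.
So ElnS is produced and active.
With repressor ElnS bound, *oxaJ* is not transcribed.
So OxaJ is not produced.
Quinate is present, so NolZ is inactive.
Required activator NolZ is absent, so *torP* is not transcribed.
So TorP is not produced.
Rhamnulose is present, so LomD is inactive.
With no repressor bound, *pexZ* is transcribed.
So PexZ is produced and active.
No repressor is bound and PexZ is active, so *qilP* is transcribed.
So QilP is produced and active.
No repressor is bound and QilP is active, so *cilU* is transcribed.
So CilU is produced and active.
No repressor is bound and CilU is active, so *bexB* is transcribed.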